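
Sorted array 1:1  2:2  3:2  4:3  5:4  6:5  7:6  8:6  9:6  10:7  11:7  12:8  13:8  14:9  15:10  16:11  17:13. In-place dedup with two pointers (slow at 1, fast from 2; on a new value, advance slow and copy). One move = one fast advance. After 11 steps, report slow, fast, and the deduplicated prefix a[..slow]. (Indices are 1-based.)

slow=1 fast=2: a[fast]=2≠a[slow]=1 write a[2]=2, slow++,fast++
slow=2 fast=3: a[fast]=2=a[slow] dup, fast++
slow=2 fast=4: a[fast]=3≠a[slow]=2 write a[3]=3, slow++,fast++
slow=3 fast=5: a[fast]=4≠a[slow]=3 write a[4]=4, slow++,fast++
slow=4 fast=6: a[fast]=5≠a[slow]=4 write a[5]=5, slow++,fast++
slow=5 fast=7: a[fast]=6≠a[slow]=5 write a[6]=6, slow++,fast++
slow=6 fast=8: a[fast]=6=a[slow] dup, fast++
slow=6 fast=9: a[fast]=6=a[slow] dup, fast++
slow=6 fast=10: a[fast]=7≠a[slow]=6 write a[7]=7, slow++,fast++
slow=7 fast=11: a[fast]=7=a[slow] dup, fast++
slow=7 fast=12: a[fast]=8≠a[slow]=7 write a[8]=8, slow++,fast++

slow=8, fast=13, prefix=[1, 2, 3, 4, 5, 6, 7, 8]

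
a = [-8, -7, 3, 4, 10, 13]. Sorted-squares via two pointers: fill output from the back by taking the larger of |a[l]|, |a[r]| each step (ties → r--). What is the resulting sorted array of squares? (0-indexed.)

[9, 16, 49, 64, 100, 169]

l=0 r=5: |-8|<=|13| out[5]=169, r--
l=0 r=4: |-8|<=|10| out[4]=100, r--
l=0 r=3: |-8|>|4| out[3]=64, l++
l=1 r=3: |-7|>|4| out[2]=49, l++
l=2 r=3: |3|<=|4| out[1]=16, r--
l=2 r=2: |3|<=|3| out[0]=9, r--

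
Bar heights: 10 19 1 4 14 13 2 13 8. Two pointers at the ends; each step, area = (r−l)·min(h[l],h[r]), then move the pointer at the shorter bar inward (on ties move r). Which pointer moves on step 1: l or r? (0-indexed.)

l=0 r=8: min(10,8)*8=64 best=64 *, r--

r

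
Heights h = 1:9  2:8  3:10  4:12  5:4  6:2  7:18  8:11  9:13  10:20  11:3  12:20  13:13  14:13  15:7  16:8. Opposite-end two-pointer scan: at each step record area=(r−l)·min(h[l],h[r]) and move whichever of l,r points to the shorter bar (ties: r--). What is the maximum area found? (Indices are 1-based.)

max area = 120

l=1 r=16: min(9,8)*15=120 best=120 *, r--
l=1 r=15: min(9,7)*14=98 best=120, r--
l=1 r=14: min(9,13)*13=117 best=120, l++
l=2 r=14: min(8,13)*12=96 best=120, l++
l=3 r=14: min(10,13)*11=110 best=120, l++
l=4 r=14: min(12,13)*10=120 best=120, l++
l=5 r=14: min(4,13)*9=36 best=120, l++
l=6 r=14: min(2,13)*8=16 best=120, l++
l=7 r=14: min(18,13)*7=91 best=120, r--
l=7 r=13: min(18,13)*6=78 best=120, r--
l=7 r=12: min(18,20)*5=90 best=120, l++
l=8 r=12: min(11,20)*4=44 best=120, l++
l=9 r=12: min(13,20)*3=39 best=120, l++
l=10 r=12: min(20,20)*2=40 best=120, r--
l=10 r=11: min(20,3)*1=3 best=120, r--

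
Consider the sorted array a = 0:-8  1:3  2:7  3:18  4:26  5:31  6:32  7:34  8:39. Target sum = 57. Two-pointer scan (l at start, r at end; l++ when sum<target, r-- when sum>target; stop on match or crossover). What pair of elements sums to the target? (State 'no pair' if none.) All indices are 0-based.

[0,8] -8+39=31 <57 → l++
[1,8] 3+39=42 <57 → l++
[2,8] 7+39=46 <57 → l++
[3,8] 18+39=57 → found

(18, 39)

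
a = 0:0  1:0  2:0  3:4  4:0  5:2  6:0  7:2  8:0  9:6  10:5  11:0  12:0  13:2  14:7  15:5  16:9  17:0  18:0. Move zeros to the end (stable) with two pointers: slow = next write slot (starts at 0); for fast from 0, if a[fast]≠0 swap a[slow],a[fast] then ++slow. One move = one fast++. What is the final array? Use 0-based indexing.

[4, 2, 2, 6, 5, 2, 7, 5, 9, 0, 0, 0, 0, 0, 0, 0, 0, 0, 0]

(s=0,f=0) a[fast]=0 → fast++
(s=0,f=1) a[fast]=0 → fast++
(s=0,f=2) a[fast]=0 → fast++
(s=0,f=3) a[fast]=4≠0 swap→a[0]=4 → slow++,fast++
(s=1,f=4) a[fast]=0 → fast++
(s=1,f=5) a[fast]=2≠0 swap→a[1]=2 → slow++,fast++
(s=2,f=6) a[fast]=0 → fast++
(s=2,f=7) a[fast]=2≠0 swap→a[2]=2 → slow++,fast++
(s=3,f=8) a[fast]=0 → fast++
(s=3,f=9) a[fast]=6≠0 swap→a[3]=6 → slow++,fast++
(s=4,f=10) a[fast]=5≠0 swap→a[4]=5 → slow++,fast++
(s=5,f=11) a[fast]=0 → fast++
(s=5,f=12) a[fast]=0 → fast++
(s=5,f=13) a[fast]=2≠0 swap→a[5]=2 → slow++,fast++
(s=6,f=14) a[fast]=7≠0 swap→a[6]=7 → slow++,fast++
(s=7,f=15) a[fast]=5≠0 swap→a[7]=5 → slow++,fast++
(s=8,f=16) a[fast]=9≠0 swap→a[8]=9 → slow++,fast++
(s=9,f=17) a[fast]=0 → fast++
(s=9,f=18) a[fast]=0 → fast++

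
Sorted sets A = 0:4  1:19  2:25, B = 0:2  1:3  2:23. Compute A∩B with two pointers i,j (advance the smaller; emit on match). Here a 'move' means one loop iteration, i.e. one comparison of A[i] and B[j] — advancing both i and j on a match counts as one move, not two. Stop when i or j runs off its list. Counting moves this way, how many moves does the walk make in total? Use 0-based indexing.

5 moves

i=0 j=0: 4>2, j++
i=0 j=1: 4>3, j++
i=0 j=2: 4<23, i++
i=1 j=2: 19<23, i++
i=2 j=2: 25>23, j++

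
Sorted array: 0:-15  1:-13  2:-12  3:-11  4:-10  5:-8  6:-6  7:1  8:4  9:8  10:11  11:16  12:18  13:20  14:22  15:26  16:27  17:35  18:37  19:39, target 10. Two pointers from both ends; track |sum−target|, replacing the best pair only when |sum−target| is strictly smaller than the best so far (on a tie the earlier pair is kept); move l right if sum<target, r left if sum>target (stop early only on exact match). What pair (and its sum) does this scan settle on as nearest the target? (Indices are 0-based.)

l=0 r=19: -15+39=24 d=14 *, r--
l=0 r=18: -15+37=22 d=12 *, r--
l=0 r=17: -15+35=20 d=10 *, r--
l=0 r=16: -15+27=12 d=2 *, r--
l=0 r=15: -15+26=11 d=1 *, r--
l=0 r=14: -15+22=7 d=3, l++
l=1 r=14: -13+22=9 d=1, l++
l=2 r=14: -12+22=10 d=0 *, stop

pair (-12, 22) with sum 10 (|Δ|=0)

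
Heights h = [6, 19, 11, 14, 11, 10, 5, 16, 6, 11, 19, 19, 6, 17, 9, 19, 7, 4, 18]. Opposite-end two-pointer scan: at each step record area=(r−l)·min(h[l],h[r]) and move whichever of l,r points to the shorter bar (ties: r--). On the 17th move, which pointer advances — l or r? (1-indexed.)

l=1 r=19: min(6,18)*18=108 best=108 *, l++
l=2 r=19: min(19,18)*17=306 best=306 *, r--
l=2 r=18: min(19,4)*16=64 best=306, r--
l=2 r=17: min(19,7)*15=105 best=306, r--
l=2 r=16: min(19,19)*14=266 best=306, r--
l=2 r=15: min(19,9)*13=117 best=306, r--
l=2 r=14: min(19,17)*12=204 best=306, r--
l=2 r=13: min(19,6)*11=66 best=306, r--
l=2 r=12: min(19,19)*10=190 best=306, r--
l=2 r=11: min(19,19)*9=171 best=306, r--
l=2 r=10: min(19,11)*8=88 best=306, r--
l=2 r=9: min(19,6)*7=42 best=306, r--
l=2 r=8: min(19,16)*6=96 best=306, r--
l=2 r=7: min(19,5)*5=25 best=306, r--
l=2 r=6: min(19,10)*4=40 best=306, r--
l=2 r=5: min(19,11)*3=33 best=306, r--
l=2 r=4: min(19,14)*2=28 best=306, r--

r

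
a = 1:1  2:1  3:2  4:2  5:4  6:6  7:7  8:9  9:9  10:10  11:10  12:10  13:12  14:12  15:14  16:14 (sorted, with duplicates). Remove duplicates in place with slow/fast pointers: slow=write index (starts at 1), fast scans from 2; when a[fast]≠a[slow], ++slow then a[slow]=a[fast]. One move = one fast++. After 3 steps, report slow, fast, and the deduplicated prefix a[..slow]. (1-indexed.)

slow=2, fast=5, prefix=[1, 2]

(s=1,f=2) a[fast]=1=a[slow] dup → fast++
(s=1,f=3) a[fast]=2≠a[slow]=1 write a[2]=2 → slow++,fast++
(s=2,f=4) a[fast]=2=a[slow] dup → fast++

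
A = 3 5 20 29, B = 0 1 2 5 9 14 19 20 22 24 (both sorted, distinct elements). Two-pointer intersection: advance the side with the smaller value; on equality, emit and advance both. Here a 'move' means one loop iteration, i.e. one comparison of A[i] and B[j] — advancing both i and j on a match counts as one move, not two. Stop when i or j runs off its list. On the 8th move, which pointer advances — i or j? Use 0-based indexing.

j

[i=0,j=0] 3>0 → j++
[i=0,j=1] 3>1 → j++
[i=0,j=2] 3>2 → j++
[i=0,j=3] 3<5 → i++
[i=1,j=3] 5==5 emit → i++,j++
[i=2,j=4] 20>9 → j++
[i=2,j=5] 20>14 → j++
[i=2,j=6] 20>19 → j++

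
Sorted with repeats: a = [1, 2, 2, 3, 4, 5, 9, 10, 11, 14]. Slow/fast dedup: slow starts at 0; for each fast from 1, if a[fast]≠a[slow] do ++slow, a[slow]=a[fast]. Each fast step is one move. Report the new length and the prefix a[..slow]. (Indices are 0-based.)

length 9; prefix = [1, 2, 3, 4, 5, 9, 10, 11, 14]

(s=0,f=1) a[fast]=2≠a[slow]=1 write a[1]=2 → slow++,fast++
(s=1,f=2) a[fast]=2=a[slow] dup → fast++
(s=1,f=3) a[fast]=3≠a[slow]=2 write a[2]=3 → slow++,fast++
(s=2,f=4) a[fast]=4≠a[slow]=3 write a[3]=4 → slow++,fast++
(s=3,f=5) a[fast]=5≠a[slow]=4 write a[4]=5 → slow++,fast++
(s=4,f=6) a[fast]=9≠a[slow]=5 write a[5]=9 → slow++,fast++
(s=5,f=7) a[fast]=10≠a[slow]=9 write a[6]=10 → slow++,fast++
(s=6,f=8) a[fast]=11≠a[slow]=10 write a[7]=11 → slow++,fast++
(s=7,f=9) a[fast]=14≠a[slow]=11 write a[8]=14 → slow++,fast++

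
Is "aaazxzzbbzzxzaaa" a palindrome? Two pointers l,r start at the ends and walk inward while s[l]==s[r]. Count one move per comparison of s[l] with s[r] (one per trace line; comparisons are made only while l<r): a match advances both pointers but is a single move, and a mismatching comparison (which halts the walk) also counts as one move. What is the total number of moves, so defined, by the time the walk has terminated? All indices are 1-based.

8 moves

l=1 r=16: 'a'=='a', l++,r--
l=2 r=15: 'a'=='a', l++,r--
l=3 r=14: 'a'=='a', l++,r--
l=4 r=13: 'z'=='z', l++,r--
l=5 r=12: 'x'=='x', l++,r--
l=6 r=11: 'z'=='z', l++,r--
l=7 r=10: 'z'=='z', l++,r--
l=8 r=9: 'b'=='b', l++,r--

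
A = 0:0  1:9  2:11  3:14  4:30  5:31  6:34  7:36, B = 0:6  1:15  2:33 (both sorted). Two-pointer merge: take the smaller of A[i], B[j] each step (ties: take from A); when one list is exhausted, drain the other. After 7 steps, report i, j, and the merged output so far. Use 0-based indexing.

i=5, j=2, merged so far=[0, 6, 9, 11, 14, 15, 30]

i=0 j=0: A[i]=0<=B[j]=6 take 0, i++
i=1 j=0: A[i]=9>B[j]=6 take 6, j++
i=1 j=1: A[i]=9<=B[j]=15 take 9, i++
i=2 j=1: A[i]=11<=B[j]=15 take 11, i++
i=3 j=1: A[i]=14<=B[j]=15 take 14, i++
i=4 j=1: A[i]=30>B[j]=15 take 15, j++
i=4 j=2: A[i]=30<=B[j]=33 take 30, i++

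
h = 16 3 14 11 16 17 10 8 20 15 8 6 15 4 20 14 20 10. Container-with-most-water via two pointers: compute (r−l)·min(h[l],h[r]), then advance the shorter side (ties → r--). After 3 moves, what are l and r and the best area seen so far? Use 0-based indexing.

[0,17] min(16,10)*17=170 best=170 * → r--
[0,16] min(16,20)*16=256 best=256 * → l++
[1,16] min(3,20)*15=45 best=256 → l++

l=2, r=16, best area=256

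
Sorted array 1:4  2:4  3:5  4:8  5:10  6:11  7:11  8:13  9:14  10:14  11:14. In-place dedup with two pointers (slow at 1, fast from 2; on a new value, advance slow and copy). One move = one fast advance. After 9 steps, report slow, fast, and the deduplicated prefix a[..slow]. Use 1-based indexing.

slow=7, fast=11, prefix=[4, 5, 8, 10, 11, 13, 14]

slow=1 fast=2: a[fast]=4=a[slow] dup, fast++
slow=1 fast=3: a[fast]=5≠a[slow]=4 write a[2]=5, slow++,fast++
slow=2 fast=4: a[fast]=8≠a[slow]=5 write a[3]=8, slow++,fast++
slow=3 fast=5: a[fast]=10≠a[slow]=8 write a[4]=10, slow++,fast++
slow=4 fast=6: a[fast]=11≠a[slow]=10 write a[5]=11, slow++,fast++
slow=5 fast=7: a[fast]=11=a[slow] dup, fast++
slow=5 fast=8: a[fast]=13≠a[slow]=11 write a[6]=13, slow++,fast++
slow=6 fast=9: a[fast]=14≠a[slow]=13 write a[7]=14, slow++,fast++
slow=7 fast=10: a[fast]=14=a[slow] dup, fast++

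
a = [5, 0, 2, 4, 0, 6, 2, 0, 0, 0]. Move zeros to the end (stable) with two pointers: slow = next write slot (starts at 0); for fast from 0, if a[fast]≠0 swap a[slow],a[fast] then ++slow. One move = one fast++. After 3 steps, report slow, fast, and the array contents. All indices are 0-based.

slow=2, fast=3, a=[5, 2, 0, 4, 0, 6, 2, 0, 0, 0]

slow=0 fast=0: a[fast]=5≠0 swap→a[0]=5, slow++,fast++
slow=1 fast=1: a[fast]=0, fast++
slow=1 fast=2: a[fast]=2≠0 swap→a[1]=2, slow++,fast++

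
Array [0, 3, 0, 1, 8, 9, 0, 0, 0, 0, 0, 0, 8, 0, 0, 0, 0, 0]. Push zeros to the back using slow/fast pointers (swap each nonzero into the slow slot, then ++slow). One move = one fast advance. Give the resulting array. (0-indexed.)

slow=0 fast=0: a[fast]=0, fast++
slow=0 fast=1: a[fast]=3≠0 swap→a[0]=3, slow++,fast++
slow=1 fast=2: a[fast]=0, fast++
slow=1 fast=3: a[fast]=1≠0 swap→a[1]=1, slow++,fast++
slow=2 fast=4: a[fast]=8≠0 swap→a[2]=8, slow++,fast++
slow=3 fast=5: a[fast]=9≠0 swap→a[3]=9, slow++,fast++
slow=4 fast=6: a[fast]=0, fast++
slow=4 fast=7: a[fast]=0, fast++
slow=4 fast=8: a[fast]=0, fast++
slow=4 fast=9: a[fast]=0, fast++
slow=4 fast=10: a[fast]=0, fast++
slow=4 fast=11: a[fast]=0, fast++
slow=4 fast=12: a[fast]=8≠0 swap→a[4]=8, slow++,fast++
slow=5 fast=13: a[fast]=0, fast++
slow=5 fast=14: a[fast]=0, fast++
slow=5 fast=15: a[fast]=0, fast++
slow=5 fast=16: a[fast]=0, fast++
slow=5 fast=17: a[fast]=0, fast++

[3, 1, 8, 9, 8, 0, 0, 0, 0, 0, 0, 0, 0, 0, 0, 0, 0, 0]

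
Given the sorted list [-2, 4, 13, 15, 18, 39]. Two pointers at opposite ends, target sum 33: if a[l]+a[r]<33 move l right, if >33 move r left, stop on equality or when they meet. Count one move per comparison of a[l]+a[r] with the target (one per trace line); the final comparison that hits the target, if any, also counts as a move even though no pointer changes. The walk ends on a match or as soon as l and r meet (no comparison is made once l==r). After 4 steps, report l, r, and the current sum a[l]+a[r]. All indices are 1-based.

l=1 r=6: -2+39=37 >33, r--
l=1 r=5: -2+18=16 <33, l++
l=2 r=5: 4+18=22 <33, l++
l=3 r=5: 13+18=31 <33, l++

l=4, r=5, sum=33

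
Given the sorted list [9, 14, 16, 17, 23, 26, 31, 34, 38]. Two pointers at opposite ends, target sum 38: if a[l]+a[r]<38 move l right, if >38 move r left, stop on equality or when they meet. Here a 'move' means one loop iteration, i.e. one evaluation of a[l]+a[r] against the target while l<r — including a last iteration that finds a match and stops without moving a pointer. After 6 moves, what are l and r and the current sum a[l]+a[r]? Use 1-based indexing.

l=3, r=5, sum=39

[1,9] 9+38=47 >38 → r--
[1,8] 9+34=43 >38 → r--
[1,7] 9+31=40 >38 → r--
[1,6] 9+26=35 <38 → l++
[2,6] 14+26=40 >38 → r--
[2,5] 14+23=37 <38 → l++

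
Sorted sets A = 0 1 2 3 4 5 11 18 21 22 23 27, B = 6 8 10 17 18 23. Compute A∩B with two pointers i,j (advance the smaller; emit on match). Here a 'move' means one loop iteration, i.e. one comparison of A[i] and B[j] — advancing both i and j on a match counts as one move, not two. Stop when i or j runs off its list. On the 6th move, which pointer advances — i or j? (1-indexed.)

i=1 j=1: 0<6, i++
i=2 j=1: 1<6, i++
i=3 j=1: 2<6, i++
i=4 j=1: 3<6, i++
i=5 j=1: 4<6, i++
i=6 j=1: 5<6, i++

i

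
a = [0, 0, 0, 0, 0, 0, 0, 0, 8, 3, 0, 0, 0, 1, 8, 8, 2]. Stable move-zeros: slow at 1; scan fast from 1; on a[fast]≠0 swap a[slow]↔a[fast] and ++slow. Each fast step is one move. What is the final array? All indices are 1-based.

[8, 3, 1, 8, 8, 2, 0, 0, 0, 0, 0, 0, 0, 0, 0, 0, 0]

slow=1 fast=1: a[fast]=0, fast++
slow=1 fast=2: a[fast]=0, fast++
slow=1 fast=3: a[fast]=0, fast++
slow=1 fast=4: a[fast]=0, fast++
slow=1 fast=5: a[fast]=0, fast++
slow=1 fast=6: a[fast]=0, fast++
slow=1 fast=7: a[fast]=0, fast++
slow=1 fast=8: a[fast]=0, fast++
slow=1 fast=9: a[fast]=8≠0 swap→a[1]=8, slow++,fast++
slow=2 fast=10: a[fast]=3≠0 swap→a[2]=3, slow++,fast++
slow=3 fast=11: a[fast]=0, fast++
slow=3 fast=12: a[fast]=0, fast++
slow=3 fast=13: a[fast]=0, fast++
slow=3 fast=14: a[fast]=1≠0 swap→a[3]=1, slow++,fast++
slow=4 fast=15: a[fast]=8≠0 swap→a[4]=8, slow++,fast++
slow=5 fast=16: a[fast]=8≠0 swap→a[5]=8, slow++,fast++
slow=6 fast=17: a[fast]=2≠0 swap→a[6]=2, slow++,fast++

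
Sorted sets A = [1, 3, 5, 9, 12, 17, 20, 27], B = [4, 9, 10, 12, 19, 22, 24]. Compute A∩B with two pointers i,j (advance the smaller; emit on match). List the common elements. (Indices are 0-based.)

intersection = [9, 12]

[i=0,j=0] 1<4 → i++
[i=1,j=0] 3<4 → i++
[i=2,j=0] 5>4 → j++
[i=2,j=1] 5<9 → i++
[i=3,j=1] 9==9 emit → i++,j++
[i=4,j=2] 12>10 → j++
[i=4,j=3] 12==12 emit → i++,j++
[i=5,j=4] 17<19 → i++
[i=6,j=4] 20>19 → j++
[i=6,j=5] 20<22 → i++
[i=7,j=5] 27>22 → j++
[i=7,j=6] 27>24 → j++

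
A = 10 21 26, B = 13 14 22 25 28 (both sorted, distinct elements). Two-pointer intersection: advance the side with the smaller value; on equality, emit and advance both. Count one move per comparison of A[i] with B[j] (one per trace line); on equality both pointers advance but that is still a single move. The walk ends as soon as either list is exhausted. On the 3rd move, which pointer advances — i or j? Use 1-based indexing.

j

[i=1,j=1] 10<13 → i++
[i=2,j=1] 21>13 → j++
[i=2,j=2] 21>14 → j++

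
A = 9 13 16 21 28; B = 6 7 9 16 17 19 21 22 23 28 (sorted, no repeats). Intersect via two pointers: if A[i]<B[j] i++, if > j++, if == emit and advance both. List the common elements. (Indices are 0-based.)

intersection = [9, 16, 21, 28]

i=0 j=0: 9>6, j++
i=0 j=1: 9>7, j++
i=0 j=2: 9==9 emit, i++,j++
i=1 j=3: 13<16, i++
i=2 j=3: 16==16 emit, i++,j++
i=3 j=4: 21>17, j++
i=3 j=5: 21>19, j++
i=3 j=6: 21==21 emit, i++,j++
i=4 j=7: 28>22, j++
i=4 j=8: 28>23, j++
i=4 j=9: 28==28 emit, i++,j++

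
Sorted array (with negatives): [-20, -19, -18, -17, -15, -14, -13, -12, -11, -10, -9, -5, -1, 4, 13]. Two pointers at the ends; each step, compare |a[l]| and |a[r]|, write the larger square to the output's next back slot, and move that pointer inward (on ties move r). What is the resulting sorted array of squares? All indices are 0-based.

[1, 16, 25, 81, 100, 121, 144, 169, 169, 196, 225, 289, 324, 361, 400]

l=0 r=14: |-20|>|13| out[14]=400, l++
l=1 r=14: |-19|>|13| out[13]=361, l++
l=2 r=14: |-18|>|13| out[12]=324, l++
l=3 r=14: |-17|>|13| out[11]=289, l++
l=4 r=14: |-15|>|13| out[10]=225, l++
l=5 r=14: |-14|>|13| out[9]=196, l++
l=6 r=14: |-13|<=|13| out[8]=169, r--
l=6 r=13: |-13|>|4| out[7]=169, l++
l=7 r=13: |-12|>|4| out[6]=144, l++
l=8 r=13: |-11|>|4| out[5]=121, l++
l=9 r=13: |-10|>|4| out[4]=100, l++
l=10 r=13: |-9|>|4| out[3]=81, l++
l=11 r=13: |-5|>|4| out[2]=25, l++
l=12 r=13: |-1|<=|4| out[1]=16, r--
l=12 r=12: |-1|<=|-1| out[0]=1, r--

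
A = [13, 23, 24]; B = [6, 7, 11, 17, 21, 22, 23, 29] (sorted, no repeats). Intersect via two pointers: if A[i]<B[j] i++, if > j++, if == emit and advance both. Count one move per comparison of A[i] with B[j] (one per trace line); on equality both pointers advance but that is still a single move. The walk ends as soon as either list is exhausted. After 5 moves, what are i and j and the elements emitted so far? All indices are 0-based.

i=1, j=4, emitted=[]

[i=0,j=0] 13>6 → j++
[i=0,j=1] 13>7 → j++
[i=0,j=2] 13>11 → j++
[i=0,j=3] 13<17 → i++
[i=1,j=3] 23>17 → j++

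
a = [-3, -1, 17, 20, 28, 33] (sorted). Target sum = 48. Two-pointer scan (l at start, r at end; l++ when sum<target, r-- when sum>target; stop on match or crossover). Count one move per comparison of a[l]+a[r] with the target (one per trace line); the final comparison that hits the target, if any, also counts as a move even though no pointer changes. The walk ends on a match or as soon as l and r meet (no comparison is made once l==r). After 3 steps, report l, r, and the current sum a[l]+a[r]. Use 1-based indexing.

l=1 r=6: -3+33=30 <48, l++
l=2 r=6: -1+33=32 <48, l++
l=3 r=6: 17+33=50 >48, r--

l=3, r=5, sum=45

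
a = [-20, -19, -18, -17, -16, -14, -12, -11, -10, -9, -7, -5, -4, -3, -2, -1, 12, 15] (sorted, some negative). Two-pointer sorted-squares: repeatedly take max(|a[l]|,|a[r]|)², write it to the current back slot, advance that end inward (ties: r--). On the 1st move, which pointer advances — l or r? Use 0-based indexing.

l

l=0 r=17: |-20|>|15| out[17]=400, l++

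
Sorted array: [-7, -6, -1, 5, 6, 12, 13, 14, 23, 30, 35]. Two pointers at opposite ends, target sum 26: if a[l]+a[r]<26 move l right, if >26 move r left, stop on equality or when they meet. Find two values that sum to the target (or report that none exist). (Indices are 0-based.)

l=0 r=10: -7+35=28 >26, r--
l=0 r=9: -7+30=23 <26, l++
l=1 r=9: -6+30=24 <26, l++
l=2 r=9: -1+30=29 >26, r--
l=2 r=8: -1+23=22 <26, l++
l=3 r=8: 5+23=28 >26, r--
l=3 r=7: 5+14=19 <26, l++
l=4 r=7: 6+14=20 <26, l++
l=5 r=7: 12+14=26, found

(12, 14)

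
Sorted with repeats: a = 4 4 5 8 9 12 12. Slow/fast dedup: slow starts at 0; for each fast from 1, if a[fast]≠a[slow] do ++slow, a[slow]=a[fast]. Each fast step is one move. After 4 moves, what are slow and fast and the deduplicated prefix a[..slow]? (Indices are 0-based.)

slow=3, fast=5, prefix=[4, 5, 8, 9]

(s=0,f=1) a[fast]=4=a[slow] dup → fast++
(s=0,f=2) a[fast]=5≠a[slow]=4 write a[1]=5 → slow++,fast++
(s=1,f=3) a[fast]=8≠a[slow]=5 write a[2]=8 → slow++,fast++
(s=2,f=4) a[fast]=9≠a[slow]=8 write a[3]=9 → slow++,fast++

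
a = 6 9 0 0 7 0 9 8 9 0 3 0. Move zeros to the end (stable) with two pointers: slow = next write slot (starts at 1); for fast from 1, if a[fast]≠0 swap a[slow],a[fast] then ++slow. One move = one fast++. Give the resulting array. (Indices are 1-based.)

slow=1 fast=1: a[fast]=6≠0 swap→a[1]=6, slow++,fast++
slow=2 fast=2: a[fast]=9≠0 swap→a[2]=9, slow++,fast++
slow=3 fast=3: a[fast]=0, fast++
slow=3 fast=4: a[fast]=0, fast++
slow=3 fast=5: a[fast]=7≠0 swap→a[3]=7, slow++,fast++
slow=4 fast=6: a[fast]=0, fast++
slow=4 fast=7: a[fast]=9≠0 swap→a[4]=9, slow++,fast++
slow=5 fast=8: a[fast]=8≠0 swap→a[5]=8, slow++,fast++
slow=6 fast=9: a[fast]=9≠0 swap→a[6]=9, slow++,fast++
slow=7 fast=10: a[fast]=0, fast++
slow=7 fast=11: a[fast]=3≠0 swap→a[7]=3, slow++,fast++
slow=8 fast=12: a[fast]=0, fast++

[6, 9, 7, 9, 8, 9, 3, 0, 0, 0, 0, 0]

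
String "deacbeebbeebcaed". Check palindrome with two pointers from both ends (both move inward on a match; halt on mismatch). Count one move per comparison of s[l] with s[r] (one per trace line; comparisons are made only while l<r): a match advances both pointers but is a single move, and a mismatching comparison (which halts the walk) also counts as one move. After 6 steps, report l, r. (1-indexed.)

l=1 r=16: 'd'=='d', l++,r--
l=2 r=15: 'e'=='e', l++,r--
l=3 r=14: 'a'=='a', l++,r--
l=4 r=13: 'c'=='c', l++,r--
l=5 r=12: 'b'=='b', l++,r--
l=6 r=11: 'e'=='e', l++,r--

l=7, r=10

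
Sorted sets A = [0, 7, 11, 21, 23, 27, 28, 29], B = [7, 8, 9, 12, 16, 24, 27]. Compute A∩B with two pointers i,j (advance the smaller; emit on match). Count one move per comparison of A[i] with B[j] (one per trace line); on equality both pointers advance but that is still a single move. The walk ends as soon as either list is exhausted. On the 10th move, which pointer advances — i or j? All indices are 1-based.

j

i=1 j=1: 0<7, i++
i=2 j=1: 7==7 emit, i++,j++
i=3 j=2: 11>8, j++
i=3 j=3: 11>9, j++
i=3 j=4: 11<12, i++
i=4 j=4: 21>12, j++
i=4 j=5: 21>16, j++
i=4 j=6: 21<24, i++
i=5 j=6: 23<24, i++
i=6 j=6: 27>24, j++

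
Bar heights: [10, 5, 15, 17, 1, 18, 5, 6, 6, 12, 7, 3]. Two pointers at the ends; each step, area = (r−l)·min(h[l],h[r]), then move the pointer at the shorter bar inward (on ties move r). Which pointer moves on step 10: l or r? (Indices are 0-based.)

l

[0,11] min(10,3)*11=33 best=33 * → r--
[0,10] min(10,7)*10=70 best=70 * → r--
[0,9] min(10,12)*9=90 best=90 * → l++
[1,9] min(5,12)*8=40 best=90 → l++
[2,9] min(15,12)*7=84 best=90 → r--
[2,8] min(15,6)*6=36 best=90 → r--
[2,7] min(15,6)*5=30 best=90 → r--
[2,6] min(15,5)*4=20 best=90 → r--
[2,5] min(15,18)*3=45 best=90 → l++
[3,5] min(17,18)*2=34 best=90 → l++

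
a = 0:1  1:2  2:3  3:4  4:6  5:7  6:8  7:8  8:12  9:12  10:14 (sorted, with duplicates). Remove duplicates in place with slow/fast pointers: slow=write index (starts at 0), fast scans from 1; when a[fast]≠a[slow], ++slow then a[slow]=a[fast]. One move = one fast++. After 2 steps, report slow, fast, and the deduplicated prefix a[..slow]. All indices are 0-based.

slow=2, fast=3, prefix=[1, 2, 3]

slow=0 fast=1: a[fast]=2≠a[slow]=1 write a[1]=2, slow++,fast++
slow=1 fast=2: a[fast]=3≠a[slow]=2 write a[2]=3, slow++,fast++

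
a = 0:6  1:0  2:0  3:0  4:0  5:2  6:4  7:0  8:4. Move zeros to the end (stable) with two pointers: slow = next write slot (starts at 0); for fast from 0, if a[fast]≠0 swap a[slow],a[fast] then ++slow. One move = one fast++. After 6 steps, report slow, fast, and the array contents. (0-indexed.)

slow=2, fast=6, a=[6, 2, 0, 0, 0, 0, 4, 0, 4]

slow=0 fast=0: a[fast]=6≠0 swap→a[0]=6, slow++,fast++
slow=1 fast=1: a[fast]=0, fast++
slow=1 fast=2: a[fast]=0, fast++
slow=1 fast=3: a[fast]=0, fast++
slow=1 fast=4: a[fast]=0, fast++
slow=1 fast=5: a[fast]=2≠0 swap→a[1]=2, slow++,fast++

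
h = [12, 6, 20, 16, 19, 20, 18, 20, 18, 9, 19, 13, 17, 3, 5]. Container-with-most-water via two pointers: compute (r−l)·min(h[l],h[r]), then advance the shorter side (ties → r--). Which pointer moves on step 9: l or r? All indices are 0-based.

[0,14] min(12,5)*14=70 best=70 * → r--
[0,13] min(12,3)*13=39 best=70 → r--
[0,12] min(12,17)*12=144 best=144 * → l++
[1,12] min(6,17)*11=66 best=144 → l++
[2,12] min(20,17)*10=170 best=170 * → r--
[2,11] min(20,13)*9=117 best=170 → r--
[2,10] min(20,19)*8=152 best=170 → r--
[2,9] min(20,9)*7=63 best=170 → r--
[2,8] min(20,18)*6=108 best=170 → r--

r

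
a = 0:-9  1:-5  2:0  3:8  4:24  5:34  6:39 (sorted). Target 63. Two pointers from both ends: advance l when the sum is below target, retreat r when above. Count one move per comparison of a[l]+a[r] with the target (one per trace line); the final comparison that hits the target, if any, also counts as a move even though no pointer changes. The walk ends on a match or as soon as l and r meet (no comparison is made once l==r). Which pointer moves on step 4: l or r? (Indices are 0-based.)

l=0 r=6: -9+39=30 <63, l++
l=1 r=6: -5+39=34 <63, l++
l=2 r=6: 0+39=39 <63, l++
l=3 r=6: 8+39=47 <63, l++

l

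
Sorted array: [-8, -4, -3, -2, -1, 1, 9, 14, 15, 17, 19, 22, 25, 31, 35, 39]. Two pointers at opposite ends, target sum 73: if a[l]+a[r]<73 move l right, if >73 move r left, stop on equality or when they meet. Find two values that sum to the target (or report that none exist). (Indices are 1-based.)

l=1 r=16: -8+39=31 <73, l++
l=2 r=16: -4+39=35 <73, l++
l=3 r=16: -3+39=36 <73, l++
l=4 r=16: -2+39=37 <73, l++
l=5 r=16: -1+39=38 <73, l++
l=6 r=16: 1+39=40 <73, l++
l=7 r=16: 9+39=48 <73, l++
l=8 r=16: 14+39=53 <73, l++
l=9 r=16: 15+39=54 <73, l++
l=10 r=16: 17+39=56 <73, l++
l=11 r=16: 19+39=58 <73, l++
l=12 r=16: 22+39=61 <73, l++
l=13 r=16: 25+39=64 <73, l++
l=14 r=16: 31+39=70 <73, l++
l=15 r=16: 35+39=74 >73, r--

no pair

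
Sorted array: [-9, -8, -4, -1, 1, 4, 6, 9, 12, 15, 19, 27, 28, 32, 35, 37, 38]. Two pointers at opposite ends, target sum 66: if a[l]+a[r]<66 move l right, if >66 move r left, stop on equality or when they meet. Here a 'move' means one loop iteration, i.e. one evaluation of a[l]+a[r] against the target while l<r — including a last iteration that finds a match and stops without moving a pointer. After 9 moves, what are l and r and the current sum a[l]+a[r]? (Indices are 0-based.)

l=9, r=16, sum=53

[0,16] -9+38=29 <66 → l++
[1,16] -8+38=30 <66 → l++
[2,16] -4+38=34 <66 → l++
[3,16] -1+38=37 <66 → l++
[4,16] 1+38=39 <66 → l++
[5,16] 4+38=42 <66 → l++
[6,16] 6+38=44 <66 → l++
[7,16] 9+38=47 <66 → l++
[8,16] 12+38=50 <66 → l++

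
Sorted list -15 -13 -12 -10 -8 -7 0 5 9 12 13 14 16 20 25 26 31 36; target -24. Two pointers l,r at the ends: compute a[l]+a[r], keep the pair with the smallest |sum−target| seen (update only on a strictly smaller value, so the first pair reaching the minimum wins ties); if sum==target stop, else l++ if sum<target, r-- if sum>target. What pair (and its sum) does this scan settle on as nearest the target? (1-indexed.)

l=1 r=18: -15+36=21 d=45 *, r--
l=1 r=17: -15+31=16 d=40 *, r--
l=1 r=16: -15+26=11 d=35 *, r--
l=1 r=15: -15+25=10 d=34 *, r--
l=1 r=14: -15+20=5 d=29 *, r--
l=1 r=13: -15+16=1 d=25 *, r--
l=1 r=12: -15+14=-1 d=23 *, r--
l=1 r=11: -15+13=-2 d=22 *, r--
l=1 r=10: -15+12=-3 d=21 *, r--
l=1 r=9: -15+9=-6 d=18 *, r--
l=1 r=8: -15+5=-10 d=14 *, r--
l=1 r=7: -15+0=-15 d=9 *, r--
l=1 r=6: -15+-7=-22 d=2 *, r--
l=1 r=5: -15+-8=-23 d=1 *, r--
l=1 r=4: -15+-10=-25 d=1, l++
l=2 r=4: -13+-10=-23 d=1, r--
l=2 r=3: -13+-12=-25 d=1, l++

pair (-15, -8) with sum -23 (|Δ|=1)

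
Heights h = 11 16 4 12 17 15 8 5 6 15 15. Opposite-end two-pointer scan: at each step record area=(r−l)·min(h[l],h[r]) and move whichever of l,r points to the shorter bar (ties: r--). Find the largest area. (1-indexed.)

max area = 135

l=1 r=11: min(11,15)*10=110 best=110 *, l++
l=2 r=11: min(16,15)*9=135 best=135 *, r--
l=2 r=10: min(16,15)*8=120 best=135, r--
l=2 r=9: min(16,6)*7=42 best=135, r--
l=2 r=8: min(16,5)*6=30 best=135, r--
l=2 r=7: min(16,8)*5=40 best=135, r--
l=2 r=6: min(16,15)*4=60 best=135, r--
l=2 r=5: min(16,17)*3=48 best=135, l++
l=3 r=5: min(4,17)*2=8 best=135, l++
l=4 r=5: min(12,17)*1=12 best=135, l++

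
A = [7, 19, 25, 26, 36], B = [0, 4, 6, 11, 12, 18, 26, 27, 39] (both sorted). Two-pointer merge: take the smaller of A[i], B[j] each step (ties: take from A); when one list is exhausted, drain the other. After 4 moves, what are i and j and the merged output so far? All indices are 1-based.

i=2, j=4, merged so far=[0, 4, 6, 7]

[i=1,j=1] A[i]=7>B[j]=0 take 0 → j++
[i=1,j=2] A[i]=7>B[j]=4 take 4 → j++
[i=1,j=3] A[i]=7>B[j]=6 take 6 → j++
[i=1,j=4] A[i]=7<=B[j]=11 take 7 → i++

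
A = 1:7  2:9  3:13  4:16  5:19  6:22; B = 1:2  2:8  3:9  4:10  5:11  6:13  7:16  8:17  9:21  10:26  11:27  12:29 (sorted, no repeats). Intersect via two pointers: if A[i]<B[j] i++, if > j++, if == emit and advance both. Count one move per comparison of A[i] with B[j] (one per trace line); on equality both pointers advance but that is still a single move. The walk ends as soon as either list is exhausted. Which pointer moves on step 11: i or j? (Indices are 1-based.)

j

i=1 j=1: 7>2, j++
i=1 j=2: 7<8, i++
i=2 j=2: 9>8, j++
i=2 j=3: 9==9 emit, i++,j++
i=3 j=4: 13>10, j++
i=3 j=5: 13>11, j++
i=3 j=6: 13==13 emit, i++,j++
i=4 j=7: 16==16 emit, i++,j++
i=5 j=8: 19>17, j++
i=5 j=9: 19<21, i++
i=6 j=9: 22>21, j++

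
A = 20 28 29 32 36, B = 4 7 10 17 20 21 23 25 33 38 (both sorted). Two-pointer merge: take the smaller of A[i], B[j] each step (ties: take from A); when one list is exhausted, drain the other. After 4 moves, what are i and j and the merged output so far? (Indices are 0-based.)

[i=0,j=0] A[i]=20>B[j]=4 take 4 → j++
[i=0,j=1] A[i]=20>B[j]=7 take 7 → j++
[i=0,j=2] A[i]=20>B[j]=10 take 10 → j++
[i=0,j=3] A[i]=20>B[j]=17 take 17 → j++

i=0, j=4, merged so far=[4, 7, 10, 17]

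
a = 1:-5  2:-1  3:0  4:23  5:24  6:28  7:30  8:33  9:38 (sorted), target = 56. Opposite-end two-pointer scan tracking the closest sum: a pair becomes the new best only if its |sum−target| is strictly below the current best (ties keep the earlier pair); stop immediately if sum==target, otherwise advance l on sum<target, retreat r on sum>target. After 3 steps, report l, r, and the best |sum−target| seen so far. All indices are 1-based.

l=4, r=9, best |Δ|=18

[1,9] -5+38=33 d=23 * → l++
[2,9] -1+38=37 d=19 * → l++
[3,9] 0+38=38 d=18 * → l++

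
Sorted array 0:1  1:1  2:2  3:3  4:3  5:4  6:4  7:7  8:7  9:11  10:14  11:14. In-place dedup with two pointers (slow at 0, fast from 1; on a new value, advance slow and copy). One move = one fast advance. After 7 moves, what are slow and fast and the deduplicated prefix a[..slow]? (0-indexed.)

slow=0 fast=1: a[fast]=1=a[slow] dup, fast++
slow=0 fast=2: a[fast]=2≠a[slow]=1 write a[1]=2, slow++,fast++
slow=1 fast=3: a[fast]=3≠a[slow]=2 write a[2]=3, slow++,fast++
slow=2 fast=4: a[fast]=3=a[slow] dup, fast++
slow=2 fast=5: a[fast]=4≠a[slow]=3 write a[3]=4, slow++,fast++
slow=3 fast=6: a[fast]=4=a[slow] dup, fast++
slow=3 fast=7: a[fast]=7≠a[slow]=4 write a[4]=7, slow++,fast++

slow=4, fast=8, prefix=[1, 2, 3, 4, 7]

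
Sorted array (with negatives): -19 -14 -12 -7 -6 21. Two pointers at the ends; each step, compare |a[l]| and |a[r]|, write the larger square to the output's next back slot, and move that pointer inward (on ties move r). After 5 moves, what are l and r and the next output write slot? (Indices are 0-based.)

l=4, r=4, next write slot=0

[0,5] |-19|<=|21| out[5]=441 → r--
[0,4] |-19|>|-6| out[4]=361 → l++
[1,4] |-14|>|-6| out[3]=196 → l++
[2,4] |-12|>|-6| out[2]=144 → l++
[3,4] |-7|>|-6| out[1]=49 → l++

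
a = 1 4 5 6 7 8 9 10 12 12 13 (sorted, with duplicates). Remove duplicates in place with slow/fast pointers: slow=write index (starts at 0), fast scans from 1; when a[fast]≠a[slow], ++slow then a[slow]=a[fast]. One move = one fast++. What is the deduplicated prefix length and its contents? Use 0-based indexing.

slow=0 fast=1: a[fast]=4≠a[slow]=1 write a[1]=4, slow++,fast++
slow=1 fast=2: a[fast]=5≠a[slow]=4 write a[2]=5, slow++,fast++
slow=2 fast=3: a[fast]=6≠a[slow]=5 write a[3]=6, slow++,fast++
slow=3 fast=4: a[fast]=7≠a[slow]=6 write a[4]=7, slow++,fast++
slow=4 fast=5: a[fast]=8≠a[slow]=7 write a[5]=8, slow++,fast++
slow=5 fast=6: a[fast]=9≠a[slow]=8 write a[6]=9, slow++,fast++
slow=6 fast=7: a[fast]=10≠a[slow]=9 write a[7]=10, slow++,fast++
slow=7 fast=8: a[fast]=12≠a[slow]=10 write a[8]=12, slow++,fast++
slow=8 fast=9: a[fast]=12=a[slow] dup, fast++
slow=8 fast=10: a[fast]=13≠a[slow]=12 write a[9]=13, slow++,fast++

length 10; prefix = [1, 4, 5, 6, 7, 8, 9, 10, 12, 13]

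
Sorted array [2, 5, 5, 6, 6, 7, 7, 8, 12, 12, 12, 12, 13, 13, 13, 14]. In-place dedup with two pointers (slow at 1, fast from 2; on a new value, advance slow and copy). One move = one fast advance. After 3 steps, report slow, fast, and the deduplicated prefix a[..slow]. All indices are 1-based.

slow=3, fast=5, prefix=[2, 5, 6]

slow=1 fast=2: a[fast]=5≠a[slow]=2 write a[2]=5, slow++,fast++
slow=2 fast=3: a[fast]=5=a[slow] dup, fast++
slow=2 fast=4: a[fast]=6≠a[slow]=5 write a[3]=6, slow++,fast++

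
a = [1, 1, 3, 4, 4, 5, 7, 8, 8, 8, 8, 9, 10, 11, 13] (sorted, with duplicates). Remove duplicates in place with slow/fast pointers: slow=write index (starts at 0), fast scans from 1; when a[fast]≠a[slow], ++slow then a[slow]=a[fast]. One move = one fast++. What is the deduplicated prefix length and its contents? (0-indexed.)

(s=0,f=1) a[fast]=1=a[slow] dup → fast++
(s=0,f=2) a[fast]=3≠a[slow]=1 write a[1]=3 → slow++,fast++
(s=1,f=3) a[fast]=4≠a[slow]=3 write a[2]=4 → slow++,fast++
(s=2,f=4) a[fast]=4=a[slow] dup → fast++
(s=2,f=5) a[fast]=5≠a[slow]=4 write a[3]=5 → slow++,fast++
(s=3,f=6) a[fast]=7≠a[slow]=5 write a[4]=7 → slow++,fast++
(s=4,f=7) a[fast]=8≠a[slow]=7 write a[5]=8 → slow++,fast++
(s=5,f=8) a[fast]=8=a[slow] dup → fast++
(s=5,f=9) a[fast]=8=a[slow] dup → fast++
(s=5,f=10) a[fast]=8=a[slow] dup → fast++
(s=5,f=11) a[fast]=9≠a[slow]=8 write a[6]=9 → slow++,fast++
(s=6,f=12) a[fast]=10≠a[slow]=9 write a[7]=10 → slow++,fast++
(s=7,f=13) a[fast]=11≠a[slow]=10 write a[8]=11 → slow++,fast++
(s=8,f=14) a[fast]=13≠a[slow]=11 write a[9]=13 → slow++,fast++

length 10; prefix = [1, 3, 4, 5, 7, 8, 9, 10, 11, 13]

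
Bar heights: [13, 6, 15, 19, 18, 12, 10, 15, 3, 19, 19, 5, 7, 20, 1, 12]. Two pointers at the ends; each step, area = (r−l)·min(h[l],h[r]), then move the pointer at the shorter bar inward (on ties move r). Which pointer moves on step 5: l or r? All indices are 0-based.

[0,15] min(13,12)*15=180 best=180 * → r--
[0,14] min(13,1)*14=14 best=180 → r--
[0,13] min(13,20)*13=169 best=180 → l++
[1,13] min(6,20)*12=72 best=180 → l++
[2,13] min(15,20)*11=165 best=180 → l++

l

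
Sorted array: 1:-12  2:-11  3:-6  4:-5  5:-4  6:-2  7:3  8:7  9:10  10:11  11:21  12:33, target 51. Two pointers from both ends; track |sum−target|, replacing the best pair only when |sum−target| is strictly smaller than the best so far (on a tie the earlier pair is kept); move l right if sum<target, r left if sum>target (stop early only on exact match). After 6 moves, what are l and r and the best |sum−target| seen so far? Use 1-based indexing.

l=7, r=12, best |Δ|=20

[1,12] -12+33=21 d=30 * → l++
[2,12] -11+33=22 d=29 * → l++
[3,12] -6+33=27 d=24 * → l++
[4,12] -5+33=28 d=23 * → l++
[5,12] -4+33=29 d=22 * → l++
[6,12] -2+33=31 d=20 * → l++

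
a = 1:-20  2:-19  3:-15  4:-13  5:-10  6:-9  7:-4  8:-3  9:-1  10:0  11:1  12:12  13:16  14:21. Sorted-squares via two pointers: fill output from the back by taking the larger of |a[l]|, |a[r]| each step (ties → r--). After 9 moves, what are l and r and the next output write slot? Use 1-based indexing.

l=7, r=11, next write slot=5

l=1 r=14: |-20|<=|21| out[14]=441, r--
l=1 r=13: |-20|>|16| out[13]=400, l++
l=2 r=13: |-19|>|16| out[12]=361, l++
l=3 r=13: |-15|<=|16| out[11]=256, r--
l=3 r=12: |-15|>|12| out[10]=225, l++
l=4 r=12: |-13|>|12| out[9]=169, l++
l=5 r=12: |-10|<=|12| out[8]=144, r--
l=5 r=11: |-10|>|1| out[7]=100, l++
l=6 r=11: |-9|>|1| out[6]=81, l++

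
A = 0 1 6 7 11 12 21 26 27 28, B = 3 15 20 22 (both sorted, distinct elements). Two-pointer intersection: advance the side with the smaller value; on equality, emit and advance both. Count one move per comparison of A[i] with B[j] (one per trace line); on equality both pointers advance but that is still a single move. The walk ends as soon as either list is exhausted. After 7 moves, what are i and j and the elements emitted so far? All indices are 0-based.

[i=0,j=0] 0<3 → i++
[i=1,j=0] 1<3 → i++
[i=2,j=0] 6>3 → j++
[i=2,j=1] 6<15 → i++
[i=3,j=1] 7<15 → i++
[i=4,j=1] 11<15 → i++
[i=5,j=1] 12<15 → i++

i=6, j=1, emitted=[]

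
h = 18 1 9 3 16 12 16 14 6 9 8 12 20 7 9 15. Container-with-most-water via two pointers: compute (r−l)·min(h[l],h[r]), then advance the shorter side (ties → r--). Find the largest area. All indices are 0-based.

l=0 r=15: min(18,15)*15=225 best=225 *, r--
l=0 r=14: min(18,9)*14=126 best=225, r--
l=0 r=13: min(18,7)*13=91 best=225, r--
l=0 r=12: min(18,20)*12=216 best=225, l++
l=1 r=12: min(1,20)*11=11 best=225, l++
l=2 r=12: min(9,20)*10=90 best=225, l++
l=3 r=12: min(3,20)*9=27 best=225, l++
l=4 r=12: min(16,20)*8=128 best=225, l++
l=5 r=12: min(12,20)*7=84 best=225, l++
l=6 r=12: min(16,20)*6=96 best=225, l++
l=7 r=12: min(14,20)*5=70 best=225, l++
l=8 r=12: min(6,20)*4=24 best=225, l++
l=9 r=12: min(9,20)*3=27 best=225, l++
l=10 r=12: min(8,20)*2=16 best=225, l++
l=11 r=12: min(12,20)*1=12 best=225, l++

max area = 225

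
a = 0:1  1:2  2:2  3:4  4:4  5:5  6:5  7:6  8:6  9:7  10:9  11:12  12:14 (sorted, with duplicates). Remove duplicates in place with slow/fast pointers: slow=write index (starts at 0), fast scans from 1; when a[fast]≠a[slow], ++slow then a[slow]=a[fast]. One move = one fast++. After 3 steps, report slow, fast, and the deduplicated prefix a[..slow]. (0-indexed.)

slow=0 fast=1: a[fast]=2≠a[slow]=1 write a[1]=2, slow++,fast++
slow=1 fast=2: a[fast]=2=a[slow] dup, fast++
slow=1 fast=3: a[fast]=4≠a[slow]=2 write a[2]=4, slow++,fast++

slow=2, fast=4, prefix=[1, 2, 4]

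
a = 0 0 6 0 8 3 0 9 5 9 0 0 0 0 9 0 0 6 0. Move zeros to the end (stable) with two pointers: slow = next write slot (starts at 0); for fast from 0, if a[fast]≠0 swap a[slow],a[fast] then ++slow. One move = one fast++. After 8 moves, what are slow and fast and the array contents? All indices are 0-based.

(s=0,f=0) a[fast]=0 → fast++
(s=0,f=1) a[fast]=0 → fast++
(s=0,f=2) a[fast]=6≠0 swap→a[0]=6 → slow++,fast++
(s=1,f=3) a[fast]=0 → fast++
(s=1,f=4) a[fast]=8≠0 swap→a[1]=8 → slow++,fast++
(s=2,f=5) a[fast]=3≠0 swap→a[2]=3 → slow++,fast++
(s=3,f=6) a[fast]=0 → fast++
(s=3,f=7) a[fast]=9≠0 swap→a[3]=9 → slow++,fast++

slow=4, fast=8, a=[6, 8, 3, 9, 0, 0, 0, 0, 5, 9, 0, 0, 0, 0, 9, 0, 0, 6, 0]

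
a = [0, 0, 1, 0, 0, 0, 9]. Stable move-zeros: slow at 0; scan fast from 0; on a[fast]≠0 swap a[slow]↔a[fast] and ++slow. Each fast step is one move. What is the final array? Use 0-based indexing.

[1, 9, 0, 0, 0, 0, 0]

slow=0 fast=0: a[fast]=0, fast++
slow=0 fast=1: a[fast]=0, fast++
slow=0 fast=2: a[fast]=1≠0 swap→a[0]=1, slow++,fast++
slow=1 fast=3: a[fast]=0, fast++
slow=1 fast=4: a[fast]=0, fast++
slow=1 fast=5: a[fast]=0, fast++
slow=1 fast=6: a[fast]=9≠0 swap→a[1]=9, slow++,fast++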